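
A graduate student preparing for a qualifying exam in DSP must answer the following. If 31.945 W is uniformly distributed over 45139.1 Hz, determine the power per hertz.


Power spectral density:
PSD = P / BW
    = 31.945 / 45139.1
    = 0.0007077 W/Hz

0.0007077 W/Hz


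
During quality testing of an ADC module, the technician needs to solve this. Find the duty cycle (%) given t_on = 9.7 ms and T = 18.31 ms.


Duty cycle as a percentage:
DC = (t_on / T) * 100
   = (9.7 / 18.31) * 100
   = 0.529765 * 100
   = 52.98 %

52.98 %


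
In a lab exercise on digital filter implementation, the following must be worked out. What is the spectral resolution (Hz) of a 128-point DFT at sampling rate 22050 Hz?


DFT frequency resolution:
df = fs / N
   = 22050 / 128
   = 172.2656 Hz

172.2656 Hz


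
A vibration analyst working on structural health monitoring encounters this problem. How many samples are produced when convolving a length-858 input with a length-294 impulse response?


Linear convolution output length:
L = N + M - 1
  = 858 + 294 - 1
  = 1151 samples

1151


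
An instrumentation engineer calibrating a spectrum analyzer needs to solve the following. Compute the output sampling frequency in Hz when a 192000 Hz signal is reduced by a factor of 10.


Decimation reduces the sample rate:
fs_out = fs_in / M
       = 192000 / 10
       = 19200.0 Hz

19200.0 Hz


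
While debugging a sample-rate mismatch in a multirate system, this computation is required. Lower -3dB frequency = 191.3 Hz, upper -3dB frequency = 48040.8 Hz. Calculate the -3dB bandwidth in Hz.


Bandwidth is the difference of -3dB frequencies:
BW = f_high - f_low
   = 48040.8 - 191.3
   = 47849.5 Hz

47849.5 Hz


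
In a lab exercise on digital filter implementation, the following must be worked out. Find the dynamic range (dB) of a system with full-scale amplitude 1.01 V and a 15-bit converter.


Dynamic range from full-scale to LSB:
V_min = V_max / 2^bits = 1.01 / 2^15
DR = 20 * log10(V_max / V_min)
   = 20 * log10(2^15)
   = 20 * 15 * log10(2)
   = 90.31 dB

90.31 dB


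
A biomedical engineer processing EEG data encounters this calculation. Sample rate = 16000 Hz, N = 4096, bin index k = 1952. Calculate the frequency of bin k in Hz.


Frequency of DFT bin k:
f_k = k * fs / N
    = 1952 * 16000 / 4096
    = 31232000 / 4096
    = 7625.0 Hz

7625.0 Hz


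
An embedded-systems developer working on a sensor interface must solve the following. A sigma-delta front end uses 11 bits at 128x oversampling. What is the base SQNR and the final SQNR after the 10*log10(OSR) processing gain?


Step 1 — baseline SQNR at Nyquist:
SQNR_base = 6.02*N + 1.76
          = 6.02*11 + 1.76
          = 67.98 dB

Step 2 — oversampling processing gain:
G = 10*log10(OSR) = 10*log10(128) = 21.07 dB

Step 3 — total:
SQNR_total = 67.98 + 21.07 = 89.05 dB

Base SQNR = 67.98 dB; oversampled SQNR = 89.05 dB


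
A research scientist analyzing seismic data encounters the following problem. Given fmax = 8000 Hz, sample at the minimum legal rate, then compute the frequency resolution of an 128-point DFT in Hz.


Step 1 — Nyquist sampling rate:
fs = 2 * fmax = 2 * 8000 = 16000 Hz

Step 2 — DFT bin spacing:
df = fs / N = 16000 / 128 = 125.0 Hz

125.0 Hz


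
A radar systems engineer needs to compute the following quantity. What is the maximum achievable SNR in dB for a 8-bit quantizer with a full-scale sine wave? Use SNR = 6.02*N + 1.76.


Theoretical SNR for a full-scale sinusoid:
SNR = 6.02 * N + 1.76
    = 6.02 * 8 + 1.76
    = 48.16 + 1.76
    = 49.92 dB

49.92 dB


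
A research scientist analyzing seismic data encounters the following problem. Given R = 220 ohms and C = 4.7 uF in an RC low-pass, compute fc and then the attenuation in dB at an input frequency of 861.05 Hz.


Step 1 — cutoff frequency:
fc = 1 / (2*pi*R*C)
C = 4.7 uF = 4.7e-06 F
fc = 1 / (2*pi*220*4.7e-06)
   = 153.922 Hz

Step 2 — magnitude at f = 861.05 Hz:
|H(f)| = 1 / sqrt(1 + (f/fc)^2)
f/fc = 861.05 / 153.922 = 5.594067
|H| = 1 / sqrt(1 + 31.293586) = 0.1759713
|H|_dB = 20*log10(0.1759713) = -15.09 dB

fc = 153.922 Hz; |H(861.05 Hz)| = -15.09 dB


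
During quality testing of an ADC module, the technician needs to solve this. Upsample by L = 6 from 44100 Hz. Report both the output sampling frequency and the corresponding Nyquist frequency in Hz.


Step 1 — output sample rate after interpolation by L:
fs_out = L * fs_in = 6 * 44100 = 264600 Hz

Step 2 — Nyquist frequency of the output stream:
f_Nyq = fs_out / 2 = 264600 / 2 = 132300.0 Hz

fs_out = 264600 Hz; f_Nyquist = 132300.0 Hz


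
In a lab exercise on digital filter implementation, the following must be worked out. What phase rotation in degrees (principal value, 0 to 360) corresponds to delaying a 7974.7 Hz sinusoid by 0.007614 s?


Phase shift from frequency and time delay:
phi = 360 * f * t_delay
    = 360 * 7974.7 * 0.007614
    = 21858.97 degrees
    mod 360 = 258.97 degrees

258.97 degrees


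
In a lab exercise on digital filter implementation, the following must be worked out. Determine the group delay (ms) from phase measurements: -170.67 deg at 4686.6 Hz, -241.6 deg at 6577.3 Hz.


Group delay from phase difference:
tau = -d(phi)/d(omega)
d(phi) = -70.93 deg = -1.237962 rad
d(omega) = 2*pi*(6577.3 - 4686.6) = 11879.6185 rad/s
tau = -(-1.237962) / 11879.6185
    = 0.1042 ms

0.1042 ms


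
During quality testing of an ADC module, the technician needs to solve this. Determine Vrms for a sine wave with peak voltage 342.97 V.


RMS voltage for a sinusoidal waveform:
V_rms = V_peak / sqrt(2)
      = 342.97 / 1.414214
      = 242.516 V

242.516 V


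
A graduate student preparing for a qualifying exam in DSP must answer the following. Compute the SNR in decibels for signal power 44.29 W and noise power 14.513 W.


SNR in decibels:
SNR = 10 * log10(Ps / Pn)
    = 10 * log10(44.29 / 14.513)
    = 10 * log10(3.0517)
    = 10 * 0.4845
    = 4.85 dB

4.85 dB


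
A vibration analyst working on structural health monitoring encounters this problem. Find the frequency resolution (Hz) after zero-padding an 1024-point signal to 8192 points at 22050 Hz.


Frequency resolution after zero-padding:
N_padded = 1024 * 8 = 8192
df = fs / N_padded
   = 22050 / 8192
   = 2.6917 Hz

2.6917 Hz


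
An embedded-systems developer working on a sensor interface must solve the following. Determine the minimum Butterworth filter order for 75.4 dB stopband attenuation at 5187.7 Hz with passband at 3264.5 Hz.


Butterworth filter order formula:
n = log10(10^(A/10) - 1) / (2 * log10(f_stop/f_pass))
10^(75.4/10) - 1 = 34673684.0453
f_stop/f_pass = 5187.7 / 3264.5 = 1.5891
n = 18.7415 -> ceil = 19

19


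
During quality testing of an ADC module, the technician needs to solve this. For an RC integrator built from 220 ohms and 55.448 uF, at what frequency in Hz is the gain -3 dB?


Cutoff frequency of a first-order RC filter:
fc = 1 / (2 * pi * R * C)
C = 55.448 uF = 5.5448e-05 F
fc = 1 / (2 * pi * 220 * 5.5448e-05)
   = 1 / 0.076645812960749
   = 13.047027 Hz

13.047027 Hz


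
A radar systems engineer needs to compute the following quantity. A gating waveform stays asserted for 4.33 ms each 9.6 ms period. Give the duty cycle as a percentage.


Duty cycle as a percentage:
DC = (t_on / T) * 100
   = (4.33 / 9.6) * 100
   = 0.451042 * 100
   = 45.1 %

45.1 %


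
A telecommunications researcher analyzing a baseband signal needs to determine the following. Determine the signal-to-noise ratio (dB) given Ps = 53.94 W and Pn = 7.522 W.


SNR in decibels:
SNR = 10 * log10(Ps / Pn)
    = 10 * log10(53.94 / 7.522)
    = 10 * log10(7.171)
    = 10 * 0.8556
    = 8.56 dB

8.56 dB


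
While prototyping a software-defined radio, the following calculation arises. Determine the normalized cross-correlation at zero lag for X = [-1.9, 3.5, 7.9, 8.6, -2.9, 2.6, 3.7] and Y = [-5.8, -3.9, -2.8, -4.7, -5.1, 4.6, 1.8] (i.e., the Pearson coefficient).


Pearson correlation coefficient (population):
r = cov(X,Y) / (std(X) * std(Y))
Mean X = 3.0714, Mean Y = -2.2714
Cov(X,Y) = 2.439388
Std(X) = 4.054174, Std(Y) = 3.646413
r = 0.165

0.165


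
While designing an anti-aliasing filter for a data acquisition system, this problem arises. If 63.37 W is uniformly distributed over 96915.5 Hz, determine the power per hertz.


Power spectral density:
PSD = P / BW
    = 63.37 / 96915.5
    = 0.00065387 W/Hz

0.00065387 W/Hz


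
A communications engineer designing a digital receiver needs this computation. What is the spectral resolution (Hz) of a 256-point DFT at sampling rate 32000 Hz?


DFT frequency resolution:
df = fs / N
   = 32000 / 256
   = 125.0 Hz

125.0 Hz


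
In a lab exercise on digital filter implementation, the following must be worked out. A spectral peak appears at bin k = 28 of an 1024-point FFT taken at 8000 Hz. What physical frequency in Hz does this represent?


Frequency of DFT bin k:
f_k = k * fs / N
    = 28 * 8000 / 1024
    = 224000 / 1024
    = 218.75 Hz

218.75 Hz


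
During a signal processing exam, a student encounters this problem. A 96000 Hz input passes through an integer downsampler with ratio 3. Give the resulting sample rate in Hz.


Decimation reduces the sample rate:
fs_out = fs_in / M
       = 96000 / 3
       = 32000.0 Hz

32000.0 Hz


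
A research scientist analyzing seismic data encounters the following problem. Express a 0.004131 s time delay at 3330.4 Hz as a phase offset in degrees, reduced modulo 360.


Phase shift from frequency and time delay:
phi = 360 * f * t_delay
    = 360 * 3330.4 * 0.004131
    = 4952.84 degrees
    mod 360 = 272.84 degrees

272.84 degrees


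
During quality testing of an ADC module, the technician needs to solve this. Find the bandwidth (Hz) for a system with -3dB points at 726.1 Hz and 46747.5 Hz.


Bandwidth is the difference of -3dB frequencies:
BW = f_high - f_low
   = 46747.5 - 726.1
   = 46021.4 Hz

46021.4 Hz


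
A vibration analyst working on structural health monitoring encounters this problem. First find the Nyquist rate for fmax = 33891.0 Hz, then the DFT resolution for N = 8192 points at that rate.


Step 1 — Nyquist sampling rate:
fs = 2 * fmax = 2 * 33891.0 = 67782.0 Hz

Step 2 — DFT bin spacing:
df = fs / N = 67782.0 / 8192 = 8.2742 Hz

8.2742 Hz


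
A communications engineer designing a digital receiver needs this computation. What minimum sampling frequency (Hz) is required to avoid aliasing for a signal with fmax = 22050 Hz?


The Nyquist rate is twice the maximum frequency component.
fs_min = 2 * fmax
      = 2 * 22050
      = 44100 Hz

44100


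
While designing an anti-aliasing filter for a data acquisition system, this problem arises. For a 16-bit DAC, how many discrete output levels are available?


Number of quantization levels = 2^N
= 2^16
= 65536

65536


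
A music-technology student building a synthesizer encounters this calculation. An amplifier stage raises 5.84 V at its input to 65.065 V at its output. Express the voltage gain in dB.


Voltage gain in dB:
G = 20 * log10(Vout / Vin)
  = 20 * log10(65.065 / 5.84)
  = 20 * log10(11.141267)
  = 20 * 1.046935
  = 20.94 dB

20.94 dB


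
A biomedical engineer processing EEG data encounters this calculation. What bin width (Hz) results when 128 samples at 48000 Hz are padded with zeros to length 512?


Frequency resolution after zero-padding:
N_padded = 128 * 4 = 512
df = fs / N_padded
   = 48000 / 512
   = 93.75 Hz

93.75 Hz


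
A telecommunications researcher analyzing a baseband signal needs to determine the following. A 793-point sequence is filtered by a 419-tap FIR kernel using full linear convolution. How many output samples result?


Linear convolution output length:
L = N + M - 1
  = 793 + 419 - 1
  = 1211 samples

1211


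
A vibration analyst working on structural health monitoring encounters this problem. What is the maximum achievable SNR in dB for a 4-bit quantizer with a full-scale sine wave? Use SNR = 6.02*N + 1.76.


Theoretical SNR for a full-scale sinusoid:
SNR = 6.02 * N + 1.76
    = 6.02 * 4 + 1.76
    = 24.08 + 1.76
    = 25.84 dB

25.84 dB


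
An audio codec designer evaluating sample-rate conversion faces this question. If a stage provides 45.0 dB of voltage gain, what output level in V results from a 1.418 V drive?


Output voltage from dB gain:
V_out = V_in * 10^(gain_dB / 20)
      = 1.418 * 10^(45.0 / 20)
      = 1.418 * 177.827941
      = 252.16 V

252.16 V


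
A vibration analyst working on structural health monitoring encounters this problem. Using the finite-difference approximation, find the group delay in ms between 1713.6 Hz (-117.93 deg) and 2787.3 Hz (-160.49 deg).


Group delay from phase difference:
tau = -d(phi)/d(omega)
d(phi) = -42.56 deg = -0.742812 rad
d(omega) = 2*pi*(2787.3 - 1713.6) = 6746.2561 rad/s
tau = -(-0.742812) / 6746.2561
    = 0.1101 ms

0.1101 ms


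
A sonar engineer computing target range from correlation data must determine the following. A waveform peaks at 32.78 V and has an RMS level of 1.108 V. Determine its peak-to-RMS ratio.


Crest factor is the ratio of peak to RMS:
CF = V_peak / V_rms
   = 32.78 / 1.108
   = 29.5848

29.5848


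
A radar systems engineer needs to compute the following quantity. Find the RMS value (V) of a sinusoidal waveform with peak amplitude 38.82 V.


RMS voltage for a sinusoidal waveform:
V_rms = V_peak / sqrt(2)
      = 38.82 / 1.414214
      = 27.45 V

27.45 V


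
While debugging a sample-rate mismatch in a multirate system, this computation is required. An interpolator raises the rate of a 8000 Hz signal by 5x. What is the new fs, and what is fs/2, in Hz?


Step 1 — output sample rate after interpolation by L:
fs_out = L * fs_in = 5 * 8000 = 40000 Hz

Step 2 — Nyquist frequency of the output stream:
f_Nyq = fs_out / 2 = 40000 / 2 = 20000.0 Hz

fs_out = 40000 Hz; f_Nyquist = 20000.0 Hz


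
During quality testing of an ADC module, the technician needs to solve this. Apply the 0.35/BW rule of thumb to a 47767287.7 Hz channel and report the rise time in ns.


Rise time from bandwidth relationship:
tr = 0.35 / BW
   = 0.35 / 47767287.7
   = 7.327190152e-09 s
   = 7.3272 ns

7.3272 ns


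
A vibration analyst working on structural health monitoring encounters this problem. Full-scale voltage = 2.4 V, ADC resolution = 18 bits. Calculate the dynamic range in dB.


Dynamic range from full-scale to LSB:
V_min = V_max / 2^bits = 2.4 / 2^18
DR = 20 * log10(V_max / V_min)
   = 20 * log10(2^18)
   = 20 * 18 * log10(2)
   = 108.37 dB

108.37 dB


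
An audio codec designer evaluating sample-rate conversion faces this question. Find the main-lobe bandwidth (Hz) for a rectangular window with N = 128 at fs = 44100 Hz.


Main lobe width for a rectangular window:
Width = 2 * fs / N
      = 2 * 44100 / 128
      = 88200 / 128
      = 689.062 Hz

689.062 Hz


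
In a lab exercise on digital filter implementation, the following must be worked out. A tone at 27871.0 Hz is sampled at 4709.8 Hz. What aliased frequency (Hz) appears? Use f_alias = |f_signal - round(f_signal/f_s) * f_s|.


Compute the nearest integer multiple of fs to the signal:
n = round(27871.0 / 4709.8) = 6
f_alias = |27871.0 - 6 * 4709.8|
        = |27871.0 - 28258.8|
        = 387.8 Hz

387.8


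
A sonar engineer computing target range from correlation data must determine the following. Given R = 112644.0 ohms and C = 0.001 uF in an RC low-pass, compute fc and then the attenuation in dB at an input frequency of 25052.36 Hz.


Step 1 — cutoff frequency:
fc = 1 / (2*pi*R*C)
C = 0.001 uF = 1e-09 F
fc = 1 / (2*pi*112644.0*1e-09)
   = 1412.902 Hz

Step 2 — magnitude at f = 25052.36 Hz:
|H(f)| = 1 / sqrt(1 + (f/fc)^2)
f/fc = 25052.36 / 1412.902 = 17.731138
|H| = 1 / sqrt(1 + 314.393255) = 0.0563085
|H|_dB = 20*log10(0.0563085) = -24.99 dB

fc = 1412.902 Hz; |H(25052.36 Hz)| = -24.99 dB


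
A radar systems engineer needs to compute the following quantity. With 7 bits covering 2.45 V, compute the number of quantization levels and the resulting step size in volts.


Step 1 — number of quantization levels:
L = 2^N = 2^7 = 128

Step 2 — LSB step size:
delta = Vfs / L
      = 2.45 / 128
      = 0.01914063 V

Levels = 128; step size = 0.01914063 V


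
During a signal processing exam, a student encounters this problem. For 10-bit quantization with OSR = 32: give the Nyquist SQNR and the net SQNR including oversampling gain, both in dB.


Step 1 — baseline SQNR at Nyquist:
SQNR_base = 6.02*N + 1.76
          = 6.02*10 + 1.76
          = 61.96 dB

Step 2 — oversampling processing gain:
G = 10*log10(OSR) = 10*log10(32) = 15.05 dB

Step 3 — total:
SQNR_total = 61.96 + 15.05 = 77.01 dB

Base SQNR = 61.96 dB; oversampled SQNR = 77.01 dB


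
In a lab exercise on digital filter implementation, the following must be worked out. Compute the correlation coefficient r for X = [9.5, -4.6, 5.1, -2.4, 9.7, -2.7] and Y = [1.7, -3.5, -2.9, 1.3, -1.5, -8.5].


Pearson correlation coefficient (population):
r = cov(X,Y) / (std(X) * std(Y))
Mean X = 2.4333, Mean Y = -2.2333
Cov(X,Y) = 9.224444
Std(X) = 5.902448, Std(Y) = 3.411093
r = 0.4582

0.4582


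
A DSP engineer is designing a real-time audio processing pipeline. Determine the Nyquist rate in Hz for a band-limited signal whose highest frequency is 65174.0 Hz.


The Nyquist rate is twice the maximum frequency component.
fs_min = 2 * fmax
      = 2 * 65174.0
      = 130348.0 Hz

130348.0


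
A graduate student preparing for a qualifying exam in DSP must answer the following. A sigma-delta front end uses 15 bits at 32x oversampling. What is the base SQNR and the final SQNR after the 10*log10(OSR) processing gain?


Step 1 — baseline SQNR at Nyquist:
SQNR_base = 6.02*N + 1.76
          = 6.02*15 + 1.76
          = 92.06 dB

Step 2 — oversampling processing gain:
G = 10*log10(OSR) = 10*log10(32) = 15.05 dB

Step 3 — total:
SQNR_total = 92.06 + 15.05 = 107.11 dB

Base SQNR = 92.06 dB; oversampled SQNR = 107.11 dB


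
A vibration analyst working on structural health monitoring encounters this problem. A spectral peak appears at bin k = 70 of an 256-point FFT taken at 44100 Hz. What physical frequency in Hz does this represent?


Frequency of DFT bin k:
f_k = k * fs / N
    = 70 * 44100 / 256
    = 3087000 / 256
    = 12058.594 Hz

12058.594 Hz


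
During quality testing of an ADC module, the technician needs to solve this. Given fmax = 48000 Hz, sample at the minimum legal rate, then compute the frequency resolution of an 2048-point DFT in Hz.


Step 1 — Nyquist sampling rate:
fs = 2 * fmax = 2 * 48000 = 96000 Hz

Step 2 — DFT bin spacing:
df = fs / N = 96000 / 2048 = 46.875 Hz

46.875 Hz


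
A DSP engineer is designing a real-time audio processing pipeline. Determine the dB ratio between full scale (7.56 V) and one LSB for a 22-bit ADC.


Dynamic range from full-scale to LSB:
V_min = V_max / 2^bits = 7.56 / 2^22
DR = 20 * log10(V_max / V_min)
   = 20 * log10(2^22)
   = 20 * 22 * log10(2)
   = 132.45 dB

132.45 dB


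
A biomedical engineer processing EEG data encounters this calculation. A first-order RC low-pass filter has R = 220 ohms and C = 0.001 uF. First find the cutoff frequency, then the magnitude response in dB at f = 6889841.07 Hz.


Step 1 — cutoff frequency:
fc = 1 / (2*pi*R*C)
C = 0.001 uF = 1e-09 F
fc = 1 / (2*pi*220*1e-09)
   = 723431.56 Hz

Step 2 — magnitude at f = 6889841.07 Hz:
|H(f)| = 1 / sqrt(1 + (f/fc)^2)
f/fc = 6889841.07 / 723431.56 = 9.523833
|H| = 1 / sqrt(1 + 90.703395) = 0.1044257
|H|_dB = 20*log10(0.1044257) = -19.62 dB

fc = 723431.56 Hz; |H(6889841.07 Hz)| = -19.62 dB


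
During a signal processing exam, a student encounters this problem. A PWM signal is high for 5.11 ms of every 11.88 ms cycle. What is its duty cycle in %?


Duty cycle as a percentage:
DC = (t_on / T) * 100
   = (5.11 / 11.88) * 100
   = 0.430135 * 100
   = 43.01 %

43.01 %


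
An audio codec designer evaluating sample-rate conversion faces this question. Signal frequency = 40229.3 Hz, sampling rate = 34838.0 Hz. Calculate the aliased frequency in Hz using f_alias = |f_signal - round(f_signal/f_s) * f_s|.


Compute the nearest integer multiple of fs to the signal:
n = round(40229.3 / 34838.0) = 1
f_alias = |40229.3 - 1 * 34838.0|
        = |40229.3 - 34838.0|
        = 5391.3 Hz

5391.3


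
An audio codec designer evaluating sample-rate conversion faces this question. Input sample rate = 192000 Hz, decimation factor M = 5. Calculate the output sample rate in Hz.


Decimation reduces the sample rate:
fs_out = fs_in / M
       = 192000 / 5
       = 38400.0 Hz

38400.0 Hz


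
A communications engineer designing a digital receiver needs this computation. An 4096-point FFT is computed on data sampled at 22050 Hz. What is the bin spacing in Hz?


DFT frequency resolution:
df = fs / N
   = 22050 / 4096
   = 5.3833 Hz

5.3833 Hz


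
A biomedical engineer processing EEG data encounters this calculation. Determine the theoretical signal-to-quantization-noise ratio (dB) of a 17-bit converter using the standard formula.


Theoretical SNR for a full-scale sinusoid:
SNR = 6.02 * N + 1.76
    = 6.02 * 17 + 1.76
    = 102.34 + 1.76
    = 104.1 dB

104.1 dB


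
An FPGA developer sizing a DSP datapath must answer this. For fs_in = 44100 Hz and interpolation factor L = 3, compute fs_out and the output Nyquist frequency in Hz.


Step 1 — output sample rate after interpolation by L:
fs_out = L * fs_in = 3 * 44100 = 132300 Hz

Step 2 — Nyquist frequency of the output stream:
f_Nyq = fs_out / 2 = 132300 / 2 = 66150.0 Hz

fs_out = 132300 Hz; f_Nyquist = 66150.0 Hz


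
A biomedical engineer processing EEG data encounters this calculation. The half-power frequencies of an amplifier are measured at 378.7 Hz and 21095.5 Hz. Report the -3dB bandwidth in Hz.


Bandwidth is the difference of -3dB frequencies:
BW = f_high - f_low
   = 21095.5 - 378.7
   = 20716.8 Hz

20716.8 Hz


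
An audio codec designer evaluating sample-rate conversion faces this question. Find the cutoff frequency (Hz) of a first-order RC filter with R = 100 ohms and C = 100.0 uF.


Cutoff frequency of a first-order RC filter:
fc = 1 / (2 * pi * R * C)
C = 100.0 uF = 0.0001 F
fc = 1 / (2 * pi * 100 * 0.0001)
   = 1 / 0.062831853071796
   = 15.915494 Hz

15.915494 Hz


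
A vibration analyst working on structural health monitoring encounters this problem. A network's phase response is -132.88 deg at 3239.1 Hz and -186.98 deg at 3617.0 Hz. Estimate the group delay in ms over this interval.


Group delay from phase difference:
tau = -d(phi)/d(omega)
d(phi) = -54.1 deg = -0.944223 rad
d(omega) = 2*pi*(3617.0 - 3239.1) = 2374.4157 rad/s
tau = -(-0.944223) / 2374.4157
    = 0.3977 ms

0.3977 ms


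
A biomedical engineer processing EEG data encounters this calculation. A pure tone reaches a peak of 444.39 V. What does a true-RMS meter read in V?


RMS voltage for a sinusoidal waveform:
V_rms = V_peak / sqrt(2)
      = 444.39 / 1.414214
      = 314.231 V

314.231 V


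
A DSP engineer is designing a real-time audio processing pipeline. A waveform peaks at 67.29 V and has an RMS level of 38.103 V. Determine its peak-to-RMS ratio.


Crest factor is the ratio of peak to RMS:
CF = V_peak / V_rms
   = 67.29 / 38.103
   = 1.766

1.766


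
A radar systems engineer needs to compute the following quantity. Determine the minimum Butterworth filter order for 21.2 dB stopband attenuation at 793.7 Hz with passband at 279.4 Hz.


Butterworth filter order formula:
n = log10(10^(A/10) - 1) / (2 * log10(f_stop/f_pass))
10^(21.2/10) - 1 = 130.8257
f_stop/f_pass = 793.7 / 279.4 = 2.8407
n = 2.3341 -> ceil = 3

3


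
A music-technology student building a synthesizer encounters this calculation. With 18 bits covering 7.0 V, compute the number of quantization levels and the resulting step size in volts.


Step 1 — number of quantization levels:
L = 2^N = 2^18 = 262144

Step 2 — LSB step size:
delta = Vfs / L
      = 7.0 / 262144
      = 2.67e-05 V

Levels = 262144; step size = 2.67e-05 V


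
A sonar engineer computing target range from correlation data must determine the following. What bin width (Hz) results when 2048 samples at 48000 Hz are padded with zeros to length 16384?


Frequency resolution after zero-padding:
N_padded = 2048 * 8 = 16384
df = fs / N_padded
   = 48000 / 16384
   = 2.9297 Hz

2.9297 Hz


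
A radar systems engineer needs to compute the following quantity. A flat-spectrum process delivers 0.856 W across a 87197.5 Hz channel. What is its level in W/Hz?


Power spectral density:
PSD = P / BW
    = 0.856 / 87197.5
    = 9.82e-06 W/Hz

9.82e-06 W/Hz


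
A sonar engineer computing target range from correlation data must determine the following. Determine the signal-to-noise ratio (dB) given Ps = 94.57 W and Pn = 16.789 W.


SNR in decibels:
SNR = 10 * log10(Ps / Pn)
    = 10 * log10(94.57 / 16.789)
    = 10 * log10(5.6329)
    = 10 * 0.7507
    = 7.51 dB

7.51 dB


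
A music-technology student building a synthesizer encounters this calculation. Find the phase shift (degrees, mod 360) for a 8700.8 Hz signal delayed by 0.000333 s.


Phase shift from frequency and time delay:
phi = 360 * f * t_delay
    = 360 * 8700.8 * 0.000333
    = 1043.05 degrees
    mod 360 = 323.05 degrees

323.05 degrees


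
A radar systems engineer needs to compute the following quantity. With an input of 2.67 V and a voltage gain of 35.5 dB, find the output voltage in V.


Output voltage from dB gain:
V_out = V_in * 10^(gain_dB / 20)
      = 2.67 * 10^(35.5 / 20)
      = 2.67 * 59.566214
      = 159.0418 V

159.0418 V


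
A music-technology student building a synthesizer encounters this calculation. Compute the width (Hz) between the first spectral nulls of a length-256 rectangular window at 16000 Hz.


Main lobe width for a rectangular window:
Width = 2 * fs / N
      = 2 * 16000 / 256
      = 32000 / 256
      = 125.0 Hz

125.0 Hz


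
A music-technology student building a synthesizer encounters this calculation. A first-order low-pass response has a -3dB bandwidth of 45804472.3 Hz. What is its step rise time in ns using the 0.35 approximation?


Rise time from bandwidth relationship:
tr = 0.35 / BW
   = 0.35 / 45804472.3
   = 7.641175248e-09 s
   = 7.6412 ns

7.6412 ns


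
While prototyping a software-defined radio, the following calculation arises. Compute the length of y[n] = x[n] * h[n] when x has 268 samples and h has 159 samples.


Linear convolution output length:
L = N + M - 1
  = 268 + 159 - 1
  = 426 samples

426


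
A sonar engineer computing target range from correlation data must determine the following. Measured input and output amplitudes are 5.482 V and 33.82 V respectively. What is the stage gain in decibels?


Voltage gain in dB:
G = 20 * log10(Vout / Vin)
  = 20 * log10(33.82 / 5.482)
  = 20 * log10(6.169281)
  = 20 * 0.790235
  = 15.8 dB

15.8 dB


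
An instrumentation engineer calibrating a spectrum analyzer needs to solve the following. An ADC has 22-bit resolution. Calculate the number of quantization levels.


Number of quantization levels = 2^N
= 2^22
= 4194304

4194304


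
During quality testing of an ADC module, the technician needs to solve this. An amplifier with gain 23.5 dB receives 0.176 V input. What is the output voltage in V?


Output voltage from dB gain:
V_out = V_in * 10^(gain_dB / 20)
      = 0.176 * 10^(23.5 / 20)
      = 0.176 * 14.962357
      = 2.6334 V

2.6334 V


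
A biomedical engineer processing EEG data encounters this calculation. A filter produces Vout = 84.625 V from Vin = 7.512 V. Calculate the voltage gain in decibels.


Voltage gain in dB:
G = 20 * log10(Vout / Vin)
  = 20 * log10(84.625 / 7.512)
  = 20 * log10(11.265309)
  = 20 * 1.051743
  = 21.03 dB

21.03 dB


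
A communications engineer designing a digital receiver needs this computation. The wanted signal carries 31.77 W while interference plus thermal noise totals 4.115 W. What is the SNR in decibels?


SNR in decibels:
SNR = 10 * log10(Ps / Pn)
    = 10 * log10(31.77 / 4.115)
    = 10 * log10(7.7205)
    = 10 * 0.8876
    = 8.88 dB

8.88 dB


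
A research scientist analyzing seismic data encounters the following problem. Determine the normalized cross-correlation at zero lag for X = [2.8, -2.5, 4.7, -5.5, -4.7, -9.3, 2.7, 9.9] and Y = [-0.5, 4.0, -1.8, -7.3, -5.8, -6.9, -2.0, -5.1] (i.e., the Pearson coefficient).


Pearson correlation coefficient (population):
r = cov(X,Y) / (std(X) * std(Y))
Mean X = -0.2375, Mean Y = -3.175
Cov(X,Y) = 6.224687
Std(X) = 5.914587, Std(Y) = 3.595049
r = 0.2927

0.2927


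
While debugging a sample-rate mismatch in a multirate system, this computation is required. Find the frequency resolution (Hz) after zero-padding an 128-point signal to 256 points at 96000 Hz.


Frequency resolution after zero-padding:
N_padded = 128 * 2 = 256
df = fs / N_padded
   = 96000 / 256
   = 375.0 Hz

375.0 Hz


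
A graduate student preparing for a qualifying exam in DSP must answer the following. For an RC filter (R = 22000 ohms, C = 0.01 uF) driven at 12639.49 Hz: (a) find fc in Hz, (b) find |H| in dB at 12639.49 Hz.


Step 1 — cutoff frequency:
fc = 1 / (2*pi*R*C)
C = 0.01 uF = 1e-08 F
fc = 1 / (2*pi*22000*1e-08)
   = 723.432 Hz

Step 2 — magnitude at f = 12639.49 Hz:
|H(f)| = 1 / sqrt(1 + (f/fc)^2)
f/fc = 12639.49 / 723.432 = 17.471566
|H| = 1 / sqrt(1 + 305.255618) = 0.0571423
|H|_dB = 20*log10(0.0571423) = -24.86 dB

fc = 723.432 Hz; |H(12639.49 Hz)| = -24.86 dB


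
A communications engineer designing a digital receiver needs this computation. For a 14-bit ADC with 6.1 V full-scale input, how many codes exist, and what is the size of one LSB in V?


Step 1 — number of quantization levels:
L = 2^N = 2^14 = 16384

Step 2 — LSB step size:
delta = Vfs / L
      = 6.1 / 16384
      = 0.00037231 V

Levels = 16384; step size = 0.00037231 V


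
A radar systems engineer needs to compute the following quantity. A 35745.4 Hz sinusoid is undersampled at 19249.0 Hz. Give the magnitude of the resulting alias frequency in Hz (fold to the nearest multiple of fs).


Compute the nearest integer multiple of fs to the signal:
n = round(35745.4 / 19249.0) = 2
f_alias = |35745.4 - 2 * 19249.0|
        = |35745.4 - 38498.0|
        = 2752.6 Hz

2752.6


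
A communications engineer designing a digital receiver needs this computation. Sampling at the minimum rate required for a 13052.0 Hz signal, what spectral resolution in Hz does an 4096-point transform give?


Step 1 — Nyquist sampling rate:
fs = 2 * fmax = 2 * 13052.0 = 26104.0 Hz

Step 2 — DFT bin spacing:
df = fs / N = 26104.0 / 4096 = 6.373 Hz

6.373 Hz


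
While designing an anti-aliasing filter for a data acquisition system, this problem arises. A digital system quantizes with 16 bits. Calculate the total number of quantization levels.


Number of quantization levels = 2^N
= 2^16
= 65536

65536


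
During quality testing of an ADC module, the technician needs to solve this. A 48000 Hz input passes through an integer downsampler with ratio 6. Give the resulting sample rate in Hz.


Decimation reduces the sample rate:
fs_out = fs_in / M
       = 48000 / 6
       = 8000.0 Hz

8000.0 Hz


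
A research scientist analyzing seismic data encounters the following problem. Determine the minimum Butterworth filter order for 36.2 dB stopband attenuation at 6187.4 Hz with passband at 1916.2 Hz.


Butterworth filter order formula:
n = log10(10^(A/10) - 1) / (2 * log10(f_stop/f_pass))
10^(36.2/10) - 1 = 4167.6938
f_stop/f_pass = 6187.4 / 1916.2 = 3.229
n = 3.5554 -> ceil = 4

4


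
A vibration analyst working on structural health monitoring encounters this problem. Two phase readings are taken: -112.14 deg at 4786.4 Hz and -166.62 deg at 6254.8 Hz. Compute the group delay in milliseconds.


Group delay from phase difference:
tau = -d(phi)/d(omega)
d(phi) = -54.48 deg = -0.950855 rad
d(omega) = 2*pi*(6254.8 - 4786.4) = 9226.2293 rad/s
tau = -(-0.950855) / 9226.2293
    = 0.1031 ms

0.1031 ms


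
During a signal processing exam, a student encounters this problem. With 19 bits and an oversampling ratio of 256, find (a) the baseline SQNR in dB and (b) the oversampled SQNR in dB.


Step 1 — baseline SQNR at Nyquist:
SQNR_base = 6.02*N + 1.76
          = 6.02*19 + 1.76
          = 116.14 dB

Step 2 — oversampling processing gain:
G = 10*log10(OSR) = 10*log10(256) = 24.08 dB

Step 3 — total:
SQNR_total = 116.14 + 24.08 = 140.22 dB

Base SQNR = 116.14 dB; oversampled SQNR = 140.22 dB


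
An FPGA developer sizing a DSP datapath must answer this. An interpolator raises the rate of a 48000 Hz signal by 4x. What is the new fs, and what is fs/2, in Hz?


Step 1 — output sample rate after interpolation by L:
fs_out = L * fs_in = 4 * 48000 = 192000 Hz

Step 2 — Nyquist frequency of the output stream:
f_Nyq = fs_out / 2 = 192000 / 2 = 96000.0 Hz

fs_out = 192000 Hz; f_Nyquist = 96000.0 Hz


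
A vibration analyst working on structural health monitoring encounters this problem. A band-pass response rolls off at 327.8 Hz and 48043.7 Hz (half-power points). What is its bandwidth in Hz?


Bandwidth is the difference of -3dB frequencies:
BW = f_high - f_low
   = 48043.7 - 327.8
   = 47715.9 Hz

47715.9 Hz


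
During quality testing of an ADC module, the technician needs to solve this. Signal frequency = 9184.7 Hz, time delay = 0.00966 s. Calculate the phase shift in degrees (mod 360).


Phase shift from frequency and time delay:
phi = 360 * f * t_delay
    = 360 * 9184.7 * 0.00966
    = 31940.71 degrees
    mod 360 = 260.71 degrees

260.71 degrees


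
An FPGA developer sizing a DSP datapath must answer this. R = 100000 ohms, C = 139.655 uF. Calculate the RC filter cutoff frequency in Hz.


Cutoff frequency of a first-order RC filter:
fc = 1 / (2 * pi * R * C)
C = 139.655 uF = 0.000139655 F
fc = 1 / (2 * pi * 100000 * 0.000139655)
   = 1 / 87.747824407417
   = 0.011396 Hz

0.011396 Hz


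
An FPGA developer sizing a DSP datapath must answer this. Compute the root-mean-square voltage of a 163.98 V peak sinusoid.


RMS voltage for a sinusoidal waveform:
V_rms = V_peak / sqrt(2)
      = 163.98 / 1.414214
      = 115.951 V

115.951 V


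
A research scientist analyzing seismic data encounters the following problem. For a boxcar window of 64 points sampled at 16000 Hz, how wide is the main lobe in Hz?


Main lobe width for a rectangular window:
Width = 2 * fs / N
      = 2 * 16000 / 64
      = 32000 / 64
      = 500.0 Hz

500.0 Hz


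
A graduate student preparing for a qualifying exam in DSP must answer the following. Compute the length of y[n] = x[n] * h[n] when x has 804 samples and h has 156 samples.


Linear convolution output length:
L = N + M - 1
  = 804 + 156 - 1
  = 959 samples

959


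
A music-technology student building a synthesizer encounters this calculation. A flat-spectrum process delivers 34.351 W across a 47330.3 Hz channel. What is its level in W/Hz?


Power spectral density:
PSD = P / BW
    = 34.351 / 47330.3
    = 0.00072577 W/Hz

0.00072577 W/Hz


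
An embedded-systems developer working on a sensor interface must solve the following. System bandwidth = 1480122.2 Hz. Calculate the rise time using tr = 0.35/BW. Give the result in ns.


Rise time from bandwidth relationship:
tr = 0.35 / BW
   = 0.35 / 1480122.2
   = 2.36466962e-07 s
   = 236.467 ns

236.467 ns


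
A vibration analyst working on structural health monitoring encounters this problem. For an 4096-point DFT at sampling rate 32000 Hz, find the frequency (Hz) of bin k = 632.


Frequency of DFT bin k:
f_k = k * fs / N
    = 632 * 32000 / 4096
    = 20224000 / 4096
    = 4937.5 Hz

4937.5 Hz


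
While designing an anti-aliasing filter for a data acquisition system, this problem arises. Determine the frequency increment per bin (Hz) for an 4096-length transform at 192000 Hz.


DFT frequency resolution:
df = fs / N
   = 192000 / 4096
   = 46.875 Hz

46.875 Hz


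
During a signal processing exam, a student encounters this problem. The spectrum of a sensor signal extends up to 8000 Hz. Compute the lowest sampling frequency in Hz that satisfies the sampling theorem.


The Nyquist rate is twice the maximum frequency component.
fs_min = 2 * fmax
      = 2 * 8000
      = 16000 Hz

16000


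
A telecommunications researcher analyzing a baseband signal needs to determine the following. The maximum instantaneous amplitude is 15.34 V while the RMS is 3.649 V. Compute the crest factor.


Crest factor is the ratio of peak to RMS:
CF = V_peak / V_rms
   = 15.34 / 3.649
   = 4.2039

4.2039


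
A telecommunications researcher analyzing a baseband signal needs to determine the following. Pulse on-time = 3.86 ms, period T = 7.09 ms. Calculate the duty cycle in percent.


Duty cycle as a percentage:
DC = (t_on / T) * 100
   = (3.86 / 7.09) * 100
   = 0.544429 * 100
   = 54.44 %

54.44 %


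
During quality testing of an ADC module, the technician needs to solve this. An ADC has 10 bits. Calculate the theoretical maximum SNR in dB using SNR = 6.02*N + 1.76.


Theoretical SNR for a full-scale sinusoid:
SNR = 6.02 * N + 1.76
    = 6.02 * 10 + 1.76
    = 60.2 + 1.76
    = 61.96 dB

61.96 dB


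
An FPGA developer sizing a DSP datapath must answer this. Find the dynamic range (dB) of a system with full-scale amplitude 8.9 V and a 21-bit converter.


Dynamic range from full-scale to LSB:
V_min = V_max / 2^bits = 8.9 / 2^21
DR = 20 * log10(V_max / V_min)
   = 20 * log10(2^21)
   = 20 * 21 * log10(2)
   = 126.43 dB

126.43 dB


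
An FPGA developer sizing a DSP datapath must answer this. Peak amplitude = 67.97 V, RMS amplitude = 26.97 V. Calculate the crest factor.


Crest factor is the ratio of peak to RMS:
CF = V_peak / V_rms
   = 67.97 / 26.97
   = 2.5202

2.5202


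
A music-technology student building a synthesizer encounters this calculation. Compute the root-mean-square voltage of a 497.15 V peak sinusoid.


RMS voltage for a sinusoidal waveform:
V_rms = V_peak / sqrt(2)
      = 497.15 / 1.414214
      = 351.538 V

351.538 V


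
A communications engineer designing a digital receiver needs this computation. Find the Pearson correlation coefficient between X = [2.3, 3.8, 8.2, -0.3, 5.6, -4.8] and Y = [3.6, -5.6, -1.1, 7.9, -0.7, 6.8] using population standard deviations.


Pearson correlation coefficient (population):
r = cov(X,Y) / (std(X) * std(Y))
Mean X = 2.4667, Mean Y = 1.8167
Cov(X,Y) = -14.639444
Std(X) = 4.18237, Std(Y) = 4.741103
r = -0.7383

-0.7383


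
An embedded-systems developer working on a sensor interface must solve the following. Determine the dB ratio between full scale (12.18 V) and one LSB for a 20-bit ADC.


Dynamic range from full-scale to LSB:
V_min = V_max / 2^bits = 12.18 / 2^20
DR = 20 * log10(V_max / V_min)
   = 20 * log10(2^20)
   = 20 * 20 * log10(2)
   = 120.41 dB

120.41 dB


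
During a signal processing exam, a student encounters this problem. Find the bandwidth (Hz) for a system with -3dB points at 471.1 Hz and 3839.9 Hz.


Bandwidth is the difference of -3dB frequencies:
BW = f_high - f_low
   = 3839.9 - 471.1
   = 3368.8 Hz

3368.8 Hz


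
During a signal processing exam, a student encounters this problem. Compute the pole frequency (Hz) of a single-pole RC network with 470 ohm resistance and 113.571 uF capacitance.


Cutoff frequency of a first-order RC filter:
fc = 1 / (2 * pi * R * C)
C = 113.571 uF = 0.000113571 F
fc = 1 / (2 * pi * 470 * 0.000113571)
   = 1 / 0.3353861901052
   = 2.981637 Hz

2.981637 Hz


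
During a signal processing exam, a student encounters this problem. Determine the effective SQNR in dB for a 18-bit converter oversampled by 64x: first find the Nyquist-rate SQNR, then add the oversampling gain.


Step 1 — baseline SQNR at Nyquist:
SQNR_base = 6.02*N + 1.76
          = 6.02*18 + 1.76
          = 110.12 dB

Step 2 — oversampling processing gain:
G = 10*log10(OSR) = 10*log10(64) = 18.06 dB

Step 3 — total:
SQNR_total = 110.12 + 18.06 = 128.18 dB

Base SQNR = 110.12 dB; oversampled SQNR = 128.18 dB
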